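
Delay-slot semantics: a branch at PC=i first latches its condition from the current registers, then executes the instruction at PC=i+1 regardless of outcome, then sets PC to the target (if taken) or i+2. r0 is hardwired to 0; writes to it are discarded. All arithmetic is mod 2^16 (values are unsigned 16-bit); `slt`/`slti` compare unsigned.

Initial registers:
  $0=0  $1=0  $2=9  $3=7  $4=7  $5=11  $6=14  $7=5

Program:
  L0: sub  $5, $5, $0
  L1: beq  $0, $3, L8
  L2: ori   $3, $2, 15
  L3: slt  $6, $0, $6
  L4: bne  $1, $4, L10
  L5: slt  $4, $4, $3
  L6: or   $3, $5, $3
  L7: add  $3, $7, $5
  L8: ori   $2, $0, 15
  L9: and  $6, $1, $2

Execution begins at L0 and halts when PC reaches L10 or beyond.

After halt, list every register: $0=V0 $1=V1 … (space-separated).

  step pc=0: sub  $5, $5, $0  regs=(0,0,9,7,7,11,14,5)
  step pc=1: beq  $0, $3, L8  cond=F  regs=(0,0,9,7,7,11,14,5)
  step pc=2: ori   $3, $2, 15  regs=(0,0,9,15,7,11,14,5)
  step pc=3: slt  $6, $0, $6  regs=(0,0,9,15,7,11,1,5)
  step pc=4: bne  $1, $4, L10  cond=T  regs=(0,0,9,15,7,11,1,5)
  step pc=5: slt  $4, $4, $3  regs=(0,0,9,15,1,11,1,5)

$0=0 $1=0 $2=9 $3=15 $4=1 $5=11 $6=1 $7=5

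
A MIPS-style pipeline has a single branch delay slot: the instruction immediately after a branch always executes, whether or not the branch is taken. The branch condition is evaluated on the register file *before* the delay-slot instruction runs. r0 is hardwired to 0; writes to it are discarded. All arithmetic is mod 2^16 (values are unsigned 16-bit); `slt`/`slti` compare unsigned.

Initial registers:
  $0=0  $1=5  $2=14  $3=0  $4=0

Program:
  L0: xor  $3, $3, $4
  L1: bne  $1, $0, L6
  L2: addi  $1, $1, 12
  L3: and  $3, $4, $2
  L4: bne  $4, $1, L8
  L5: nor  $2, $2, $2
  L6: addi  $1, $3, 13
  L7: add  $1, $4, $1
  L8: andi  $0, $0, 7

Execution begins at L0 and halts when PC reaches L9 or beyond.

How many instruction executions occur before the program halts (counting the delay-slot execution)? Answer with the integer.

  step pc=0: xor  $3, $3, $4  regs=(0,5,14,0,0)
  step pc=1: bne  $1, $0, L6  cond=T  regs=(0,5,14,0,0)
  step pc=2: addi  $1, $1, 12  regs=(0,17,14,0,0)
  step pc=6: addi  $1, $3, 13  regs=(0,13,14,0,0)
  step pc=7: add  $1, $4, $1  regs=(0,13,14,0,0)
  step pc=8: andi  $0, $0, 7  regs=(0,13,14,0,0)

6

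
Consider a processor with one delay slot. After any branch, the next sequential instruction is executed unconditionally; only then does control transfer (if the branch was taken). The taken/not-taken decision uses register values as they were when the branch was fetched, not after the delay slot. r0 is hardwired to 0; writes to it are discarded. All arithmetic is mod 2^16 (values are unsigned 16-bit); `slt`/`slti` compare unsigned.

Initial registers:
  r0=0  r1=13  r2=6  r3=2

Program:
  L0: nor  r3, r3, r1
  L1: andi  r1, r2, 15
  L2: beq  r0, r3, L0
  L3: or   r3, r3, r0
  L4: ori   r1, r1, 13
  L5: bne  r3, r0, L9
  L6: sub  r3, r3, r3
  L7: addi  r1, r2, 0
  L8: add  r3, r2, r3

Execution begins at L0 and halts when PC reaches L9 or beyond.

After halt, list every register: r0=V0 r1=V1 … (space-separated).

PC=0  nor  r3, r3, r1        | r0=0 r1=13 r2=6 r3=65520
PC=1  andi  r1, r2, 15       | r0=0 r1=6 r2=6 r3=65520
PC=2  beq  r0, r3, L0        | r0=0 r1=6 r2=6 r3=65520  [not taken]
PC=3  or   r3, r3, r0        | r0=0 r1=6 r2=6 r3=65520
PC=4  ori   r1, r1, 13       | r0=0 r1=15 r2=6 r3=65520
PC=5  bne  r3, r0, L9        | r0=0 r1=15 r2=6 r3=65520  [TAKEN]
PC=6  sub  r3, r3, r3        | r0=0 r1=15 r2=6 r3=0

r0=0 r1=15 r2=6 r3=0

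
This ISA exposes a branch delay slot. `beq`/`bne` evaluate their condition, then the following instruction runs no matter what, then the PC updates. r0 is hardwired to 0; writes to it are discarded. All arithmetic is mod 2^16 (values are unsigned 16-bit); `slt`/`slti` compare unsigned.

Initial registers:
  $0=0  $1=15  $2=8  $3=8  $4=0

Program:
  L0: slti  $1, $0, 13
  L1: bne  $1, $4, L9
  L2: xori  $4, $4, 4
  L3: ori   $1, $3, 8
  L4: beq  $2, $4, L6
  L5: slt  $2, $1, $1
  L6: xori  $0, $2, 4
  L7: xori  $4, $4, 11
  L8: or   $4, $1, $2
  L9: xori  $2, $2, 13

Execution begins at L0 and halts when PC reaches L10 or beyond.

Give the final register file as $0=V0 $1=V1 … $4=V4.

  step pc=0: slti  $1, $0, 13  regs=(0,1,8,8,0)
  step pc=1: bne  $1, $4, L9  cond=T  regs=(0,1,8,8,0)
  step pc=2: xori  $4, $4, 4  regs=(0,1,8,8,4)
  step pc=9: xori  $2, $2, 13  regs=(0,1,5,8,4)

$0=0 $1=1 $2=5 $3=8 $4=4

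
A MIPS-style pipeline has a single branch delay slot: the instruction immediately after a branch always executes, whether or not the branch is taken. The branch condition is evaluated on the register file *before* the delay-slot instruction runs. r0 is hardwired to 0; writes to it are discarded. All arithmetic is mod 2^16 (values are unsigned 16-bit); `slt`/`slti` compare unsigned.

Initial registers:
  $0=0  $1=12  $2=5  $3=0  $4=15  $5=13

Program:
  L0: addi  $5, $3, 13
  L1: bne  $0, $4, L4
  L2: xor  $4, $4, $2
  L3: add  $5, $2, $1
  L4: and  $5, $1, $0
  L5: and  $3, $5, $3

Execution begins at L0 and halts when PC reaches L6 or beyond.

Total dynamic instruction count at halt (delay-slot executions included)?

5

PC=0  addi  $5, $3, 13       | $0=0 $1=12 $2=5 $3=0 $4=15 $5=13
PC=1  bne  $0, $4, L4        | $0=0 $1=12 $2=5 $3=0 $4=15 $5=13  [TAKEN]
PC=2  xor  $4, $4, $2        | $0=0 $1=12 $2=5 $3=0 $4=10 $5=13
PC=4  and  $5, $1, $0        | $0=0 $1=12 $2=5 $3=0 $4=10 $5=0
PC=5  and  $3, $5, $3        | $0=0 $1=12 $2=5 $3=0 $4=10 $5=0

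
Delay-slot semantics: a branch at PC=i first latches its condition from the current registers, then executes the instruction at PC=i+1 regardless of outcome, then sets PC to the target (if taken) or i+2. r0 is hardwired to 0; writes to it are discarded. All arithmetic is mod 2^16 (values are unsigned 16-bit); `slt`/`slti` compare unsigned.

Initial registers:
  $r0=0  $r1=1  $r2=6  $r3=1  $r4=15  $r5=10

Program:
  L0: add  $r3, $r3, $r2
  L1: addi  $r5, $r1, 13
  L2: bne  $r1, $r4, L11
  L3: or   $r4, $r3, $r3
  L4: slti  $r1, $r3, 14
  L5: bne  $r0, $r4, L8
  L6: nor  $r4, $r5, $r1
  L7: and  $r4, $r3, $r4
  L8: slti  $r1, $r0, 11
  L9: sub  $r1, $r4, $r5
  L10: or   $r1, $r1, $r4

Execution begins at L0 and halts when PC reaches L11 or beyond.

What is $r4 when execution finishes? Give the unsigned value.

[0] add  $r3, $r3, $r2  →  {$r0:0, $r1:1, $r2:6, $r3:7, $r4:15, $r5:10}
[1] addi  $r5, $r1, 13  →  {$r0:0, $r1:1, $r2:6, $r3:7, $r4:15, $r5:14}
[2] bne  $r1, $r4, L11  →  {$r0:0, $r1:1, $r2:6, $r3:7, $r4:15, $r5:14}  ⟨branch taken⟩
[3] or   $r4, $r3, $r3  →  {$r0:0, $r1:1, $r2:6, $r3:7, $r4:7, $r5:14}

7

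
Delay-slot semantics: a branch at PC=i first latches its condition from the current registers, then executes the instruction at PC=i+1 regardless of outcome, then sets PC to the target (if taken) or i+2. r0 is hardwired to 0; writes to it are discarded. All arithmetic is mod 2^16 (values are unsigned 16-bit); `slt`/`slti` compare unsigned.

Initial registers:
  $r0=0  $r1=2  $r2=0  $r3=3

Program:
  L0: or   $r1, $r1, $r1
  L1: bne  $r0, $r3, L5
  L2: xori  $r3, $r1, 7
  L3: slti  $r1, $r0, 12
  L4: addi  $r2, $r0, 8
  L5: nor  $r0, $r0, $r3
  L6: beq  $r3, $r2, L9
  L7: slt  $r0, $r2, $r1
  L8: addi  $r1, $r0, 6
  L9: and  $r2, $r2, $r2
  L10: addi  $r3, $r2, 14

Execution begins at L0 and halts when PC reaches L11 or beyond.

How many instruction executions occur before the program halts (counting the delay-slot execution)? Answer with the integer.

9

#0 or   $r1, $r1, $r1 ; 0/2/0/3
#1 bne  $r0, $r3, L5 ; 0/2/0/3 ; →target
#2 xori  $r3, $r1, 7 ; 0/2/0/5
#5 nor  $r0, $r0, $r3 ; 0/2/0/5
#6 beq  $r3, $r2, L9 ; 0/2/0/5 ; →fallthru
#7 slt  $r0, $r2, $r1 ; 0/2/0/5
#8 addi  $r1, $r0, 6 ; 0/6/0/5
#9 and  $r2, $r2, $r2 ; 0/6/0/5
#10 addi  $r3, $r2, 14 ; 0/6/0/14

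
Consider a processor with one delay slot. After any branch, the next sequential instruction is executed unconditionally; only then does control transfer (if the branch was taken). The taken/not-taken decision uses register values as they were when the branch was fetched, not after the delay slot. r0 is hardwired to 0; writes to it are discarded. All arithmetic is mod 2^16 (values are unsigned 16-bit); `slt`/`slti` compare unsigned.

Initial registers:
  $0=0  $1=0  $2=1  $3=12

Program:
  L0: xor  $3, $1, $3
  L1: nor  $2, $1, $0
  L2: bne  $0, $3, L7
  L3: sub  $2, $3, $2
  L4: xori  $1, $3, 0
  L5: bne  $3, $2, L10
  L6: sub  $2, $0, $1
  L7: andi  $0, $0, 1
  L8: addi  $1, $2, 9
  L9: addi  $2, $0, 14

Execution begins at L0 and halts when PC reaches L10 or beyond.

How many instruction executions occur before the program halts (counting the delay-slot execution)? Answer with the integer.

7

PC=0  xor  $3, $1, $3        | $0=0 $1=0 $2=1 $3=12
PC=1  nor  $2, $1, $0        | $0=0 $1=0 $2=65535 $3=12
PC=2  bne  $0, $3, L7        | $0=0 $1=0 $2=65535 $3=12  [TAKEN]
PC=3  sub  $2, $3, $2        | $0=0 $1=0 $2=13 $3=12
PC=7  andi  $0, $0, 1        | $0=0 $1=0 $2=13 $3=12
PC=8  addi  $1, $2, 9        | $0=0 $1=22 $2=13 $3=12
PC=9  addi  $2, $0, 14       | $0=0 $1=22 $2=14 $3=12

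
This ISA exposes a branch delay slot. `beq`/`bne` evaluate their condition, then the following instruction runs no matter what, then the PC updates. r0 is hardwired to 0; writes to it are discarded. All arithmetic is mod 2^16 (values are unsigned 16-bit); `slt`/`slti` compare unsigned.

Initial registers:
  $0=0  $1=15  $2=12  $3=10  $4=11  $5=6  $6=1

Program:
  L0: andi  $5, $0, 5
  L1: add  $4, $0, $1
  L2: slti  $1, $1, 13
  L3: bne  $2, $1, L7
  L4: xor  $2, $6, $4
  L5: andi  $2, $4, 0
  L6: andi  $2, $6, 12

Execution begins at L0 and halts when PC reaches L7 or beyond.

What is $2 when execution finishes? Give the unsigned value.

#0 andi  $5, $0, 5 ; 0/15/12/10/11/0/1
#1 add  $4, $0, $1 ; 0/15/12/10/15/0/1
#2 slti  $1, $1, 13 ; 0/0/12/10/15/0/1
#3 bne  $2, $1, L7 ; 0/0/12/10/15/0/1 ; →target
#4 xor  $2, $6, $4 ; 0/0/14/10/15/0/1

14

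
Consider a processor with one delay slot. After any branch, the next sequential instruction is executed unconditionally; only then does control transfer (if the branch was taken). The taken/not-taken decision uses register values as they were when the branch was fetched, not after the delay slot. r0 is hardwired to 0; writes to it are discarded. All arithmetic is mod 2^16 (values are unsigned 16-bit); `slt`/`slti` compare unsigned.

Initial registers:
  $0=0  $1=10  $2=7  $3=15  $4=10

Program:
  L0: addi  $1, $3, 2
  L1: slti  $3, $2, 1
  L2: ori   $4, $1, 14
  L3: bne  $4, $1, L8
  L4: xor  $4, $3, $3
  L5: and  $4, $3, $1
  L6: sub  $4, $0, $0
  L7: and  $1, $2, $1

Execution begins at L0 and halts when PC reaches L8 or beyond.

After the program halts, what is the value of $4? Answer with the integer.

#0 addi  $1, $3, 2 ; 0/17/7/15/10
#1 slti  $3, $2, 1 ; 0/17/7/0/10
#2 ori   $4, $1, 14 ; 0/17/7/0/31
#3 bne  $4, $1, L8 ; 0/17/7/0/31 ; →target
#4 xor  $4, $3, $3 ; 0/17/7/0/0

0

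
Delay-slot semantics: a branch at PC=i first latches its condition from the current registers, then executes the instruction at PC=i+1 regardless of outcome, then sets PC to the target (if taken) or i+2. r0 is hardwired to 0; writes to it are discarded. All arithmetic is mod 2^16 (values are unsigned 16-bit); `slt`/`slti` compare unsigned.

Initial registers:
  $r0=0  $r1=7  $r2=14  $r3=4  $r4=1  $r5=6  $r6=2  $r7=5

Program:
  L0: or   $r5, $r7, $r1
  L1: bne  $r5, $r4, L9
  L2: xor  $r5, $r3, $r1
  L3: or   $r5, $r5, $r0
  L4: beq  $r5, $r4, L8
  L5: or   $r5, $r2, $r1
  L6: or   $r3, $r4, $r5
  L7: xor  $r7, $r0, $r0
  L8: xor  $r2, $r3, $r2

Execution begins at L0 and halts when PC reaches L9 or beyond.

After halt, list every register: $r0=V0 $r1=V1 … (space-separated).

[0] or   $r5, $r7, $r1  →  {$r0:0, $r1:7, $r2:14, $r3:4, $r4:1, $r5:7, $r6:2, $r7:5}
[1] bne  $r5, $r4, L9  →  {$r0:0, $r1:7, $r2:14, $r3:4, $r4:1, $r5:7, $r6:2, $r7:5}  ⟨branch taken⟩
[2] xor  $r5, $r3, $r1  →  {$r0:0, $r1:7, $r2:14, $r3:4, $r4:1, $r5:3, $r6:2, $r7:5}

$r0=0 $r1=7 $r2=14 $r3=4 $r4=1 $r5=3 $r6=2 $r7=5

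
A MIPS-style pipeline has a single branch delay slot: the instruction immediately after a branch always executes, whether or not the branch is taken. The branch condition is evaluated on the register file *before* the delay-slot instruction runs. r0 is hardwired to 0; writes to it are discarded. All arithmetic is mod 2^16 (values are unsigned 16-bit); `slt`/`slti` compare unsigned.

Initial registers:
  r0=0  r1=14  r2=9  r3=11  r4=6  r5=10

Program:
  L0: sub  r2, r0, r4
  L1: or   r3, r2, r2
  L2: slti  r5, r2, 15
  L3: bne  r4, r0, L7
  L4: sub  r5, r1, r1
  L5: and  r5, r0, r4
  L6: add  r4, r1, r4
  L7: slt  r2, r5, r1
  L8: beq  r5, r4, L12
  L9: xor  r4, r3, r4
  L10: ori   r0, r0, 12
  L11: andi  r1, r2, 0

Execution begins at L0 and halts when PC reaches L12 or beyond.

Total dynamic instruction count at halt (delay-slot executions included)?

10

[0] sub  r2, r0, r4  →  {r0:0, r1:14, r2:65530, r3:11, r4:6, r5:10}
[1] or   r3, r2, r2  →  {r0:0, r1:14, r2:65530, r3:65530, r4:6, r5:10}
[2] slti  r5, r2, 15  →  {r0:0, r1:14, r2:65530, r3:65530, r4:6, r5:0}
[3] bne  r4, r0, L7  →  {r0:0, r1:14, r2:65530, r3:65530, r4:6, r5:0}  ⟨branch taken⟩
[4] sub  r5, r1, r1  →  {r0:0, r1:14, r2:65530, r3:65530, r4:6, r5:0}
[7] slt  r2, r5, r1  →  {r0:0, r1:14, r2:1, r3:65530, r4:6, r5:0}
[8] beq  r5, r4, L12  →  {r0:0, r1:14, r2:1, r3:65530, r4:6, r5:0}  ⟨branch fallthrough⟩
[9] xor  r4, r3, r4  →  {r0:0, r1:14, r2:1, r3:65530, r4:65532, r5:0}
[10] ori   r0, r0, 12  →  {r0:0, r1:14, r2:1, r3:65530, r4:65532, r5:0}
[11] andi  r1, r2, 0  →  {r0:0, r1:0, r2:1, r3:65530, r4:65532, r5:0}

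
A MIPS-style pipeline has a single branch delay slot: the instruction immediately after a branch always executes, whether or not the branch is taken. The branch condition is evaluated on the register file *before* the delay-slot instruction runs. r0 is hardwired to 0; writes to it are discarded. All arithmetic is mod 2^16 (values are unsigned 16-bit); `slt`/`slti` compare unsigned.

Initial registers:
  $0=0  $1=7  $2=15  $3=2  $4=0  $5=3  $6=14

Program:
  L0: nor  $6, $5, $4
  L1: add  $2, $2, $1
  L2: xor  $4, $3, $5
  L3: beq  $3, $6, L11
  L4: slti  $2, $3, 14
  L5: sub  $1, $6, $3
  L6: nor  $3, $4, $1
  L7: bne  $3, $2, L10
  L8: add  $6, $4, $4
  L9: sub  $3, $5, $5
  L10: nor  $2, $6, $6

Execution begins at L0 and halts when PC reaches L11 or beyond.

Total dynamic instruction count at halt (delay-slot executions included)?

10

[0] nor  $6, $5, $4  →  {$0:0, $1:7, $2:15, $3:2, $4:0, $5:3, $6:65532}
[1] add  $2, $2, $1  →  {$0:0, $1:7, $2:22, $3:2, $4:0, $5:3, $6:65532}
[2] xor  $4, $3, $5  →  {$0:0, $1:7, $2:22, $3:2, $4:1, $5:3, $6:65532}
[3] beq  $3, $6, L11  →  {$0:0, $1:7, $2:22, $3:2, $4:1, $5:3, $6:65532}  ⟨branch fallthrough⟩
[4] slti  $2, $3, 14  →  {$0:0, $1:7, $2:1, $3:2, $4:1, $5:3, $6:65532}
[5] sub  $1, $6, $3  →  {$0:0, $1:65530, $2:1, $3:2, $4:1, $5:3, $6:65532}
[6] nor  $3, $4, $1  →  {$0:0, $1:65530, $2:1, $3:4, $4:1, $5:3, $6:65532}
[7] bne  $3, $2, L10  →  {$0:0, $1:65530, $2:1, $3:4, $4:1, $5:3, $6:65532}  ⟨branch taken⟩
[8] add  $6, $4, $4  →  {$0:0, $1:65530, $2:1, $3:4, $4:1, $5:3, $6:2}
[10] nor  $2, $6, $6  →  {$0:0, $1:65530, $2:65533, $3:4, $4:1, $5:3, $6:2}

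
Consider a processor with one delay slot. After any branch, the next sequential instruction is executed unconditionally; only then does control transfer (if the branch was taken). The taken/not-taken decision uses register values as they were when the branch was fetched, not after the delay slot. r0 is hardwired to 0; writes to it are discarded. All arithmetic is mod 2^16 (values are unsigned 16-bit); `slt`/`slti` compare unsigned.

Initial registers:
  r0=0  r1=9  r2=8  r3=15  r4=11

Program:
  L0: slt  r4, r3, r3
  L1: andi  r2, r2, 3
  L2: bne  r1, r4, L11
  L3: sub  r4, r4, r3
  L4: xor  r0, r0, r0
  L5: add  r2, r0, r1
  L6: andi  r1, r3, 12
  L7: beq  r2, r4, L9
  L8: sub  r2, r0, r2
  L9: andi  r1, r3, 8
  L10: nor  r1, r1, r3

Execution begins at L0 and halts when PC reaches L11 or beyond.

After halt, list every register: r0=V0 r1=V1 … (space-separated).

PC=0  slt  r4, r3, r3        | r0=0 r1=9 r2=8 r3=15 r4=0
PC=1  andi  r2, r2, 3        | r0=0 r1=9 r2=0 r3=15 r4=0
PC=2  bne  r1, r4, L11       | r0=0 r1=9 r2=0 r3=15 r4=0  [TAKEN]
PC=3  sub  r4, r4, r3        | r0=0 r1=9 r2=0 r3=15 r4=65521

r0=0 r1=9 r2=0 r3=15 r4=65521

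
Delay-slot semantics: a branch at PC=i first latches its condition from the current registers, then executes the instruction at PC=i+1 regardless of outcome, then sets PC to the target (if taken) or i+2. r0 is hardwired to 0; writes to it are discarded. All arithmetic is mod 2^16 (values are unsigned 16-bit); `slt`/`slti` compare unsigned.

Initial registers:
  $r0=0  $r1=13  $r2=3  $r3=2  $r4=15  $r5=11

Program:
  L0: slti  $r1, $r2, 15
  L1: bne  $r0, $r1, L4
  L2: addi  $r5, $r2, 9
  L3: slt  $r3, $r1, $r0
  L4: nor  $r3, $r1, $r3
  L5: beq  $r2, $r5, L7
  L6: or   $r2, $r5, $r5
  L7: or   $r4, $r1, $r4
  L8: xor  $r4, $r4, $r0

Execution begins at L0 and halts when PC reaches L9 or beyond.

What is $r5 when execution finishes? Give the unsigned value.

12

[0] slti  $r1, $r2, 15  →  {$r0:0, $r1:1, $r2:3, $r3:2, $r4:15, $r5:11}
[1] bne  $r0, $r1, L4  →  {$r0:0, $r1:1, $r2:3, $r3:2, $r4:15, $r5:11}  ⟨branch taken⟩
[2] addi  $r5, $r2, 9  →  {$r0:0, $r1:1, $r2:3, $r3:2, $r4:15, $r5:12}
[4] nor  $r3, $r1, $r3  →  {$r0:0, $r1:1, $r2:3, $r3:65532, $r4:15, $r5:12}
[5] beq  $r2, $r5, L7  →  {$r0:0, $r1:1, $r2:3, $r3:65532, $r4:15, $r5:12}  ⟨branch fallthrough⟩
[6] or   $r2, $r5, $r5  →  {$r0:0, $r1:1, $r2:12, $r3:65532, $r4:15, $r5:12}
[7] or   $r4, $r1, $r4  →  {$r0:0, $r1:1, $r2:12, $r3:65532, $r4:15, $r5:12}
[8] xor  $r4, $r4, $r0  →  {$r0:0, $r1:1, $r2:12, $r3:65532, $r4:15, $r5:12}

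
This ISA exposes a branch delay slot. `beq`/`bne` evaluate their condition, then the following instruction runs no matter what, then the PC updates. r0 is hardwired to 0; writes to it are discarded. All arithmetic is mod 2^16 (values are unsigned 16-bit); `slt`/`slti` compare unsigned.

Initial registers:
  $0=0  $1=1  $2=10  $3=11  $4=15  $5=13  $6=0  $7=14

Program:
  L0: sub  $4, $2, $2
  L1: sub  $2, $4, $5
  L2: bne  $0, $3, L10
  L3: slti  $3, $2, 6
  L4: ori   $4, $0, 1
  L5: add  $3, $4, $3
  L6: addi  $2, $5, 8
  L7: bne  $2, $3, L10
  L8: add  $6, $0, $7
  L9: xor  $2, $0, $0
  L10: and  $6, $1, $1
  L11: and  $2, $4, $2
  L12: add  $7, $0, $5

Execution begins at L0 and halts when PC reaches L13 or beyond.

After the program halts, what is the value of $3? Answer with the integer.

0

  step pc=0: sub  $4, $2, $2  regs=(0,1,10,11,0,13,0,14)
  step pc=1: sub  $2, $4, $5  regs=(0,1,65523,11,0,13,0,14)
  step pc=2: bne  $0, $3, L10  cond=T  regs=(0,1,65523,11,0,13,0,14)
  step pc=3: slti  $3, $2, 6  regs=(0,1,65523,0,0,13,0,14)
  step pc=10: and  $6, $1, $1  regs=(0,1,65523,0,0,13,1,14)
  step pc=11: and  $2, $4, $2  regs=(0,1,0,0,0,13,1,14)
  step pc=12: add  $7, $0, $5  regs=(0,1,0,0,0,13,1,13)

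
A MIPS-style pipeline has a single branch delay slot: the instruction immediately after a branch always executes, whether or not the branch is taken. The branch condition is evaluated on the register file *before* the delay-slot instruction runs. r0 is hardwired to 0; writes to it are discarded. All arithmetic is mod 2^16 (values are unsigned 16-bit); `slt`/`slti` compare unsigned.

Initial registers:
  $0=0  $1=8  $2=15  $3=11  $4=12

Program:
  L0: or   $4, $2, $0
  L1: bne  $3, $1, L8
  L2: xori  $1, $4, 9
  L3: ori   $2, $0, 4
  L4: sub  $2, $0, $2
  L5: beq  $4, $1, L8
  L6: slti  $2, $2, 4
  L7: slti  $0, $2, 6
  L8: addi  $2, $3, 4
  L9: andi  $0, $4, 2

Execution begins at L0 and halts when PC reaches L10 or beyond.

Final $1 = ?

6

  step pc=0: or   $4, $2, $0  regs=(0,8,15,11,15)
  step pc=1: bne  $3, $1, L8  cond=T  regs=(0,8,15,11,15)
  step pc=2: xori  $1, $4, 9  regs=(0,6,15,11,15)
  step pc=8: addi  $2, $3, 4  regs=(0,6,15,11,15)
  step pc=9: andi  $0, $4, 2  regs=(0,6,15,11,15)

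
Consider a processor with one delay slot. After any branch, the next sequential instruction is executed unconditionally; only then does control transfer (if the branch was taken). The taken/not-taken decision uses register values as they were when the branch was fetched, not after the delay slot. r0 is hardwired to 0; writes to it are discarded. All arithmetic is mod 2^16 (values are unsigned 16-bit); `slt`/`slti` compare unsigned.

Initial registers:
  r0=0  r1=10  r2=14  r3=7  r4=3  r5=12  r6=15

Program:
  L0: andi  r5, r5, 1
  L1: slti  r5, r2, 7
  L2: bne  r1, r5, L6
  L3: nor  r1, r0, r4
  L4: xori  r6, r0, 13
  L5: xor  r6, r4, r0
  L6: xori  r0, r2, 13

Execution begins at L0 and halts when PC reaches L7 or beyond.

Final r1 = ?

#0 andi  r5, r5, 1 ; 0/10/14/7/3/0/15
#1 slti  r5, r2, 7 ; 0/10/14/7/3/0/15
#2 bne  r1, r5, L6 ; 0/10/14/7/3/0/15 ; →target
#3 nor  r1, r0, r4 ; 0/65532/14/7/3/0/15
#6 xori  r0, r2, 13 ; 0/65532/14/7/3/0/15

65532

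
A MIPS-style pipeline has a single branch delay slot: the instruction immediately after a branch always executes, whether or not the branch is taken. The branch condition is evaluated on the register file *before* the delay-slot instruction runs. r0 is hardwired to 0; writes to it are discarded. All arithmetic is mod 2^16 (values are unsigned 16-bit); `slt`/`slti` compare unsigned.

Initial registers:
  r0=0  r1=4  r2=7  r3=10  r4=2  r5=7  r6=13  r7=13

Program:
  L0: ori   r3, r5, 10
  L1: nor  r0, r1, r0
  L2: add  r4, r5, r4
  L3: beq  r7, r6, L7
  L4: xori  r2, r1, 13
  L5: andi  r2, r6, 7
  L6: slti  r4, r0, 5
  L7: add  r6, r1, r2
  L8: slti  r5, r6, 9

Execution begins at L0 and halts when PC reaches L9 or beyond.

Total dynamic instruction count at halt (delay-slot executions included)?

7

#0 ori   r3, r5, 10 ; 0/4/7/15/2/7/13/13
#1 nor  r0, r1, r0 ; 0/4/7/15/2/7/13/13
#2 add  r4, r5, r4 ; 0/4/7/15/9/7/13/13
#3 beq  r7, r6, L7 ; 0/4/7/15/9/7/13/13 ; →target
#4 xori  r2, r1, 13 ; 0/4/9/15/9/7/13/13
#7 add  r6, r1, r2 ; 0/4/9/15/9/7/13/13
#8 slti  r5, r6, 9 ; 0/4/9/15/9/0/13/13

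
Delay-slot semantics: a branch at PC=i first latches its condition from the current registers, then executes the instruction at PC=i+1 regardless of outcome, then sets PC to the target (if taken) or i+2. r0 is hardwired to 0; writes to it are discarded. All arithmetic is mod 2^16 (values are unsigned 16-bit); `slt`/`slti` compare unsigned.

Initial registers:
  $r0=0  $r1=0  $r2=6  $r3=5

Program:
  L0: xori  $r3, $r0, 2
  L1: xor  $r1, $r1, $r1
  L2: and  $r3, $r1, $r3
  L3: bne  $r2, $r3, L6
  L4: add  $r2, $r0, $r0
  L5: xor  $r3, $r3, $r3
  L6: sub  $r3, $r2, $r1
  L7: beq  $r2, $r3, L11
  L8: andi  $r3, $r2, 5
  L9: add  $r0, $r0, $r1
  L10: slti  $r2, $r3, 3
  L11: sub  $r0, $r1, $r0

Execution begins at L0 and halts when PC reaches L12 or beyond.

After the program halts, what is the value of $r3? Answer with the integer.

0

#0 xori  $r3, $r0, 2 ; 0/0/6/2
#1 xor  $r1, $r1, $r1 ; 0/0/6/2
#2 and  $r3, $r1, $r3 ; 0/0/6/0
#3 bne  $r2, $r3, L6 ; 0/0/6/0 ; →target
#4 add  $r2, $r0, $r0 ; 0/0/0/0
#6 sub  $r3, $r2, $r1 ; 0/0/0/0
#7 beq  $r2, $r3, L11 ; 0/0/0/0 ; →target
#8 andi  $r3, $r2, 5 ; 0/0/0/0
#11 sub  $r0, $r1, $r0 ; 0/0/0/0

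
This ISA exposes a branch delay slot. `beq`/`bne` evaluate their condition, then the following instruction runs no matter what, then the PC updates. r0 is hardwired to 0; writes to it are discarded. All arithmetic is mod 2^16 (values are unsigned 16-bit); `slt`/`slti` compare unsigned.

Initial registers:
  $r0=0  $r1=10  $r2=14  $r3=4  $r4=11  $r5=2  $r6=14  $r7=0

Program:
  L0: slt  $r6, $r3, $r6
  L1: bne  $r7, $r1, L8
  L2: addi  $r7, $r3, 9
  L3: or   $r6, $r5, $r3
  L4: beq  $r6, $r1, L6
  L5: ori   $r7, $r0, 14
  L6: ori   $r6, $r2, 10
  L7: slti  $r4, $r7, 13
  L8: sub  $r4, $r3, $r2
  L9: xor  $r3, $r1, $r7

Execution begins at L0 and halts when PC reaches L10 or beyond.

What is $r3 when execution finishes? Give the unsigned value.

7

[0] slt  $r6, $r3, $r6  →  {$r0:0, $r1:10, $r2:14, $r3:4, $r4:11, $r5:2, $r6:1, $r7:0}
[1] bne  $r7, $r1, L8  →  {$r0:0, $r1:10, $r2:14, $r3:4, $r4:11, $r5:2, $r6:1, $r7:0}  ⟨branch taken⟩
[2] addi  $r7, $r3, 9  →  {$r0:0, $r1:10, $r2:14, $r3:4, $r4:11, $r5:2, $r6:1, $r7:13}
[8] sub  $r4, $r3, $r2  →  {$r0:0, $r1:10, $r2:14, $r3:4, $r4:65526, $r5:2, $r6:1, $r7:13}
[9] xor  $r3, $r1, $r7  →  {$r0:0, $r1:10, $r2:14, $r3:7, $r4:65526, $r5:2, $r6:1, $r7:13}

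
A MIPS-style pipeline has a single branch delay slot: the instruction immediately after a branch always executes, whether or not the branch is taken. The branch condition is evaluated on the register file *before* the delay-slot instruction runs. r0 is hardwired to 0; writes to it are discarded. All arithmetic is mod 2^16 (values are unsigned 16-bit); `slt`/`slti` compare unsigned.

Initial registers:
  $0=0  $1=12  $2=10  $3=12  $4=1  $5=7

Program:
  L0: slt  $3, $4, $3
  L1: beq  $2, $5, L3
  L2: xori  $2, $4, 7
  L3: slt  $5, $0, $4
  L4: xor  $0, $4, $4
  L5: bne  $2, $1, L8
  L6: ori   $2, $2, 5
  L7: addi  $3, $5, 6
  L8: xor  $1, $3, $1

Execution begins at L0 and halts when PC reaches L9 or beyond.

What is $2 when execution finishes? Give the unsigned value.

  step pc=0: slt  $3, $4, $3  regs=(0,12,10,1,1,7)
  step pc=1: beq  $2, $5, L3  cond=F  regs=(0,12,10,1,1,7)
  step pc=2: xori  $2, $4, 7  regs=(0,12,6,1,1,7)
  step pc=3: slt  $5, $0, $4  regs=(0,12,6,1,1,1)
  step pc=4: xor  $0, $4, $4  regs=(0,12,6,1,1,1)
  step pc=5: bne  $2, $1, L8  cond=T  regs=(0,12,6,1,1,1)
  step pc=6: ori   $2, $2, 5  regs=(0,12,7,1,1,1)
  step pc=8: xor  $1, $3, $1  regs=(0,13,7,1,1,1)

7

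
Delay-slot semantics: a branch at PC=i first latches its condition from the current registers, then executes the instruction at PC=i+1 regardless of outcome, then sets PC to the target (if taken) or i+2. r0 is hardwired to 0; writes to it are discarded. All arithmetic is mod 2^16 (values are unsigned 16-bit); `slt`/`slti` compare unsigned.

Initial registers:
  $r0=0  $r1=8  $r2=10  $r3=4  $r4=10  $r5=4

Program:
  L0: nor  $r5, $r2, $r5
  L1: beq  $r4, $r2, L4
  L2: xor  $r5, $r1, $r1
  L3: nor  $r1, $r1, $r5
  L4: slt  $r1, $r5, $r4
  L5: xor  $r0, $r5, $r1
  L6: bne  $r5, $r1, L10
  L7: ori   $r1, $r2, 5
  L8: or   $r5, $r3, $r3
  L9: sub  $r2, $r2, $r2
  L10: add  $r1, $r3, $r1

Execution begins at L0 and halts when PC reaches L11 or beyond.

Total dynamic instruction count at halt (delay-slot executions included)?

PC=0  nor  $r5, $r2, $r5     | $r0=0 $r1=8 $r2=10 $r3=4 $r4=10 $r5=65521
PC=1  beq  $r4, $r2, L4      | $r0=0 $r1=8 $r2=10 $r3=4 $r4=10 $r5=65521  [TAKEN]
PC=2  xor  $r5, $r1, $r1     | $r0=0 $r1=8 $r2=10 $r3=4 $r4=10 $r5=0
PC=4  slt  $r1, $r5, $r4     | $r0=0 $r1=1 $r2=10 $r3=4 $r4=10 $r5=0
PC=5  xor  $r0, $r5, $r1     | $r0=0 $r1=1 $r2=10 $r3=4 $r4=10 $r5=0
PC=6  bne  $r5, $r1, L10     | $r0=0 $r1=1 $r2=10 $r3=4 $r4=10 $r5=0  [TAKEN]
PC=7  ori   $r1, $r2, 5      | $r0=0 $r1=15 $r2=10 $r3=4 $r4=10 $r5=0
PC=10 add  $r1, $r3, $r1     | $r0=0 $r1=19 $r2=10 $r3=4 $r4=10 $r5=0

8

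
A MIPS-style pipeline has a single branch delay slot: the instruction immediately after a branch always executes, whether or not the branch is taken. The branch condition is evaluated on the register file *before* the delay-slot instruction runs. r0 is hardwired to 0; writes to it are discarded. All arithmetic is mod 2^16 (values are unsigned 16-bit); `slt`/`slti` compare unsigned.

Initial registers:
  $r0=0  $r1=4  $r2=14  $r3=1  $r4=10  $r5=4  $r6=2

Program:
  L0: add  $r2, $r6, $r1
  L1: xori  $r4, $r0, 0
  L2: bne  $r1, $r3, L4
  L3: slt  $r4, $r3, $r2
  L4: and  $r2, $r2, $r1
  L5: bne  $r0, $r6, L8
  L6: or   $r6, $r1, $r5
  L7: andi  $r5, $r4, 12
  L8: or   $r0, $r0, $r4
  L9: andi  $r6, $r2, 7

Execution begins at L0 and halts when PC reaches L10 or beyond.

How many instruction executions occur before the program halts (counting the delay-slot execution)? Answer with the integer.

9

  step pc=0: add  $r2, $r6, $r1  regs=(0,4,6,1,10,4,2)
  step pc=1: xori  $r4, $r0, 0  regs=(0,4,6,1,0,4,2)
  step pc=2: bne  $r1, $r3, L4  cond=T  regs=(0,4,6,1,0,4,2)
  step pc=3: slt  $r4, $r3, $r2  regs=(0,4,6,1,1,4,2)
  step pc=4: and  $r2, $r2, $r1  regs=(0,4,4,1,1,4,2)
  step pc=5: bne  $r0, $r6, L8  cond=T  regs=(0,4,4,1,1,4,2)
  step pc=6: or   $r6, $r1, $r5  regs=(0,4,4,1,1,4,4)
  step pc=8: or   $r0, $r0, $r4  regs=(0,4,4,1,1,4,4)
  step pc=9: andi  $r6, $r2, 7  regs=(0,4,4,1,1,4,4)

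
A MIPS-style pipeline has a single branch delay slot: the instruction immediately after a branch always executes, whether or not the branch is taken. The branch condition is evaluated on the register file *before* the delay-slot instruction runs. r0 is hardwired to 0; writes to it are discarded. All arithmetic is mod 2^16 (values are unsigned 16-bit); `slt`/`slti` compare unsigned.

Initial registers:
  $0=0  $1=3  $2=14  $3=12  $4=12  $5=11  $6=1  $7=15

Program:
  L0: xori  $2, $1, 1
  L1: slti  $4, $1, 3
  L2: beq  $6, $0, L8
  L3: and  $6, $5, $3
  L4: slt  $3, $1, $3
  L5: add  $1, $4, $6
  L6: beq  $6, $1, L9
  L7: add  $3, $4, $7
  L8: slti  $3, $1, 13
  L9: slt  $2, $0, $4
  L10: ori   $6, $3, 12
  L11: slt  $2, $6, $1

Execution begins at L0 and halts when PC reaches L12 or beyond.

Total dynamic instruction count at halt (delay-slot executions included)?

PC=0  xori  $2, $1, 1        | $0=0 $1=3 $2=2 $3=12 $4=12 $5=11 $6=1 $7=15
PC=1  slti  $4, $1, 3        | $0=0 $1=3 $2=2 $3=12 $4=0 $5=11 $6=1 $7=15
PC=2  beq  $6, $0, L8        | $0=0 $1=3 $2=2 $3=12 $4=0 $5=11 $6=1 $7=15  [not taken]
PC=3  and  $6, $5, $3        | $0=0 $1=3 $2=2 $3=12 $4=0 $5=11 $6=8 $7=15
PC=4  slt  $3, $1, $3        | $0=0 $1=3 $2=2 $3=1 $4=0 $5=11 $6=8 $7=15
PC=5  add  $1, $4, $6        | $0=0 $1=8 $2=2 $3=1 $4=0 $5=11 $6=8 $7=15
PC=6  beq  $6, $1, L9        | $0=0 $1=8 $2=2 $3=1 $4=0 $5=11 $6=8 $7=15  [TAKEN]
PC=7  add  $3, $4, $7        | $0=0 $1=8 $2=2 $3=15 $4=0 $5=11 $6=8 $7=15
PC=9  slt  $2, $0, $4        | $0=0 $1=8 $2=0 $3=15 $4=0 $5=11 $6=8 $7=15
PC=10 ori   $6, $3, 12       | $0=0 $1=8 $2=0 $3=15 $4=0 $5=11 $6=15 $7=15
PC=11 slt  $2, $6, $1        | $0=0 $1=8 $2=0 $3=15 $4=0 $5=11 $6=15 $7=15

11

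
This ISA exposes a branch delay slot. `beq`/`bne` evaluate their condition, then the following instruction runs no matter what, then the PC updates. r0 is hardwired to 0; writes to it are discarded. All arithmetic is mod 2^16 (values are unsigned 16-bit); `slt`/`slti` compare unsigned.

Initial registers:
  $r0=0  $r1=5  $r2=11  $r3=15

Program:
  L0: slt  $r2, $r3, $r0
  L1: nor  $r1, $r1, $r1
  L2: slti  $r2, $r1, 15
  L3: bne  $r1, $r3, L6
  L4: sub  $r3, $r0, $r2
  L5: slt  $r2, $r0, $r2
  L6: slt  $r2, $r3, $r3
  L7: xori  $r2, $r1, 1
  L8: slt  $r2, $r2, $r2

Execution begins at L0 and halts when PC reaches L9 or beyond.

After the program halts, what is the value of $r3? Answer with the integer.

0

  step pc=0: slt  $r2, $r3, $r0  regs=(0,5,0,15)
  step pc=1: nor  $r1, $r1, $r1  regs=(0,65530,0,15)
  step pc=2: slti  $r2, $r1, 15  regs=(0,65530,0,15)
  step pc=3: bne  $r1, $r3, L6  cond=T  regs=(0,65530,0,15)
  step pc=4: sub  $r3, $r0, $r2  regs=(0,65530,0,0)
  step pc=6: slt  $r2, $r3, $r3  regs=(0,65530,0,0)
  step pc=7: xori  $r2, $r1, 1  regs=(0,65530,65531,0)
  step pc=8: slt  $r2, $r2, $r2  regs=(0,65530,0,0)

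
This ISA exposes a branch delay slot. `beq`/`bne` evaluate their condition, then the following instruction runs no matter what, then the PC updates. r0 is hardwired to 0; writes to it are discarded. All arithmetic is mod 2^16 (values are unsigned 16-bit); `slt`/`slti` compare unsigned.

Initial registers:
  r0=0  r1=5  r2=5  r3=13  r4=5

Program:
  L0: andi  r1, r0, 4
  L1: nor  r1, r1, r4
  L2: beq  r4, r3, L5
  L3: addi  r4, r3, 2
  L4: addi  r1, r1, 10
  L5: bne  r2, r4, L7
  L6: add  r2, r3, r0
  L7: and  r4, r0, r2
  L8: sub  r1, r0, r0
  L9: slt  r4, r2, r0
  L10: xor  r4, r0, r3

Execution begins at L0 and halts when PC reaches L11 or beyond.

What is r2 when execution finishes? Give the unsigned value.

#0 andi  r1, r0, 4 ; 0/0/5/13/5
#1 nor  r1, r1, r4 ; 0/65530/5/13/5
#2 beq  r4, r3, L5 ; 0/65530/5/13/5 ; →fallthru
#3 addi  r4, r3, 2 ; 0/65530/5/13/15
#4 addi  r1, r1, 10 ; 0/4/5/13/15
#5 bne  r2, r4, L7 ; 0/4/5/13/15 ; →target
#6 add  r2, r3, r0 ; 0/4/13/13/15
#7 and  r4, r0, r2 ; 0/4/13/13/0
#8 sub  r1, r0, r0 ; 0/0/13/13/0
#9 slt  r4, r2, r0 ; 0/0/13/13/0
#10 xor  r4, r0, r3 ; 0/0/13/13/13

13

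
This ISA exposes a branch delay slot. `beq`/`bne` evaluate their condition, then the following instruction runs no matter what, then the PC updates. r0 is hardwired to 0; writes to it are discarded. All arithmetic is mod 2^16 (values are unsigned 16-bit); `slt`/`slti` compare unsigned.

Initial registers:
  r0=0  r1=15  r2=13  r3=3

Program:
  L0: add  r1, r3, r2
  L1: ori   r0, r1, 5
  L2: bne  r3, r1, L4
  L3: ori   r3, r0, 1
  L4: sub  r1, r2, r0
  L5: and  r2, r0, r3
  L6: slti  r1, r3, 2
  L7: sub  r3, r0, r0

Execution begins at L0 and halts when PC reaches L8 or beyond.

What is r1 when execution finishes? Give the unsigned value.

#0 add  r1, r3, r2 ; 0/16/13/3
#1 ori   r0, r1, 5 ; 0/16/13/3
#2 bne  r3, r1, L4 ; 0/16/13/3 ; →target
#3 ori   r3, r0, 1 ; 0/16/13/1
#4 sub  r1, r2, r0 ; 0/13/13/1
#5 and  r2, r0, r3 ; 0/13/0/1
#6 slti  r1, r3, 2 ; 0/1/0/1
#7 sub  r3, r0, r0 ; 0/1/0/0

1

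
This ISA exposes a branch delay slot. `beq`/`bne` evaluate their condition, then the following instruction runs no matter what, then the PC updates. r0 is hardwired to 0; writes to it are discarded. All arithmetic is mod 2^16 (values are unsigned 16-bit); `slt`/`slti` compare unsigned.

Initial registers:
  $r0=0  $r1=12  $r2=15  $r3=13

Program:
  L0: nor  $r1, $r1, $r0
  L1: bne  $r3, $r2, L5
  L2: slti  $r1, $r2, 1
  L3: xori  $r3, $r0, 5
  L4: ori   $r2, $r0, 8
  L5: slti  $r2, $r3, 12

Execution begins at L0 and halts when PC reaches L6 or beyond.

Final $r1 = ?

PC=0  nor  $r1, $r1, $r0     | $r0=0 $r1=65523 $r2=15 $r3=13
PC=1  bne  $r3, $r2, L5      | $r0=0 $r1=65523 $r2=15 $r3=13  [TAKEN]
PC=2  slti  $r1, $r2, 1      | $r0=0 $r1=0 $r2=15 $r3=13
PC=5  slti  $r2, $r3, 12     | $r0=0 $r1=0 $r2=0 $r3=13

0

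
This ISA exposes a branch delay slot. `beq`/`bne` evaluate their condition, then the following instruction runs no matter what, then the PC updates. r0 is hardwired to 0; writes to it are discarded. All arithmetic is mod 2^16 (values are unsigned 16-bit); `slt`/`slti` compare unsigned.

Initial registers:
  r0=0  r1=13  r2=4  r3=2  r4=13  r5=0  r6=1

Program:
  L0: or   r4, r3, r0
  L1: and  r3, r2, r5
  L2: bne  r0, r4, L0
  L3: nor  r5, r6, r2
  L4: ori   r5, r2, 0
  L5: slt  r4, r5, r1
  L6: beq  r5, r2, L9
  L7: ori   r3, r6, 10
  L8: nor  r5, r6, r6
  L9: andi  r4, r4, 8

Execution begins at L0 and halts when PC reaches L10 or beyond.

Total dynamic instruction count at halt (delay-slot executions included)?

13

#0 or   r4, r3, r0 ; 0/13/4/2/2/0/1
#1 and  r3, r2, r5 ; 0/13/4/0/2/0/1
#2 bne  r0, r4, L0 ; 0/13/4/0/2/0/1 ; →target
#3 nor  r5, r6, r2 ; 0/13/4/0/2/65530/1
#0 or   r4, r3, r0 ; 0/13/4/0/0/65530/1
#1 and  r3, r2, r5 ; 0/13/4/0/0/65530/1
#2 bne  r0, r4, L0 ; 0/13/4/0/0/65530/1 ; →fallthru
#3 nor  r5, r6, r2 ; 0/13/4/0/0/65530/1
#4 ori   r5, r2, 0 ; 0/13/4/0/0/4/1
#5 slt  r4, r5, r1 ; 0/13/4/0/1/4/1
#6 beq  r5, r2, L9 ; 0/13/4/0/1/4/1 ; →target
#7 ori   r3, r6, 10 ; 0/13/4/11/1/4/1
#9 andi  r4, r4, 8 ; 0/13/4/11/0/4/1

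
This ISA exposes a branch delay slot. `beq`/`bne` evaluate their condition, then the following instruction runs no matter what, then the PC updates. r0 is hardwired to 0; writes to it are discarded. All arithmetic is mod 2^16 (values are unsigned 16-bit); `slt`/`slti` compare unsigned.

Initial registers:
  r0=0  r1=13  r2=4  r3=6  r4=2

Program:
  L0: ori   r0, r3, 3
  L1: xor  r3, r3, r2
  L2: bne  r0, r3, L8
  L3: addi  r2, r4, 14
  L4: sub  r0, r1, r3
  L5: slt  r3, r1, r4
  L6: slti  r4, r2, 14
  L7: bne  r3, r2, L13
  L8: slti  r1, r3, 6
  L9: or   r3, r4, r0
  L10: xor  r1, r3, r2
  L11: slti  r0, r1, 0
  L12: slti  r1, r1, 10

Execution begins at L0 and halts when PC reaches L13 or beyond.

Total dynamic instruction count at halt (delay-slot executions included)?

PC=0  ori   r0, r3, 3        | r0=0 r1=13 r2=4 r3=6 r4=2
PC=1  xor  r3, r3, r2        | r0=0 r1=13 r2=4 r3=2 r4=2
PC=2  bne  r0, r3, L8        | r0=0 r1=13 r2=4 r3=2 r4=2  [TAKEN]
PC=3  addi  r2, r4, 14       | r0=0 r1=13 r2=16 r3=2 r4=2
PC=8  slti  r1, r3, 6        | r0=0 r1=1 r2=16 r3=2 r4=2
PC=9  or   r3, r4, r0        | r0=0 r1=1 r2=16 r3=2 r4=2
PC=10 xor  r1, r3, r2        | r0=0 r1=18 r2=16 r3=2 r4=2
PC=11 slti  r0, r1, 0        | r0=0 r1=18 r2=16 r3=2 r4=2
PC=12 slti  r1, r1, 10       | r0=0 r1=0 r2=16 r3=2 r4=2

9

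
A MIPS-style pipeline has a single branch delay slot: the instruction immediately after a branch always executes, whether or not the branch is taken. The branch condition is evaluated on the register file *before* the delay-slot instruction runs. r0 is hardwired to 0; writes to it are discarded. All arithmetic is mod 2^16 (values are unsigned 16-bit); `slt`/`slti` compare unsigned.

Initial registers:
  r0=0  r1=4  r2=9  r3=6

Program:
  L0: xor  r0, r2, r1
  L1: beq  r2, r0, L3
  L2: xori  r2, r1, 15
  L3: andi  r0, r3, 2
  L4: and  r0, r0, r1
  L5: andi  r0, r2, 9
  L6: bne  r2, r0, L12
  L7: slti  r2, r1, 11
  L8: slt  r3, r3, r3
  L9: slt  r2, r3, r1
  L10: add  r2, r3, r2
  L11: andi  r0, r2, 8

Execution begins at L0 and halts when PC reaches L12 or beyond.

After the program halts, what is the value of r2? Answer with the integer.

1

[0] xor  r0, r2, r1  →  {r0:0, r1:4, r2:9, r3:6}
[1] beq  r2, r0, L3  →  {r0:0, r1:4, r2:9, r3:6}  ⟨branch fallthrough⟩
[2] xori  r2, r1, 15  →  {r0:0, r1:4, r2:11, r3:6}
[3] andi  r0, r3, 2  →  {r0:0, r1:4, r2:11, r3:6}
[4] and  r0, r0, r1  →  {r0:0, r1:4, r2:11, r3:6}
[5] andi  r0, r2, 9  →  {r0:0, r1:4, r2:11, r3:6}
[6] bne  r2, r0, L12  →  {r0:0, r1:4, r2:11, r3:6}  ⟨branch taken⟩
[7] slti  r2, r1, 11  →  {r0:0, r1:4, r2:1, r3:6}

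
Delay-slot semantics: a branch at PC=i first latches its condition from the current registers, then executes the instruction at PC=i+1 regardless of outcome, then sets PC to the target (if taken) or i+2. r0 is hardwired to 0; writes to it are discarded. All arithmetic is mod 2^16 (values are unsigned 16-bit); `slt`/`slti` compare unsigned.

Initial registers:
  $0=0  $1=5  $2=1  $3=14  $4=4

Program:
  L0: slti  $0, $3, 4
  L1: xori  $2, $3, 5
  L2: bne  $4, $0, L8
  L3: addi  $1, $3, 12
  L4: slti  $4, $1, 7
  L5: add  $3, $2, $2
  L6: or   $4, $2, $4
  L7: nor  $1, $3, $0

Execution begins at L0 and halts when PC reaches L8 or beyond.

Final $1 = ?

26

  step pc=0: slti  $0, $3, 4  regs=(0,5,1,14,4)
  step pc=1: xori  $2, $3, 5  regs=(0,5,11,14,4)
  step pc=2: bne  $4, $0, L8  cond=T  regs=(0,5,11,14,4)
  step pc=3: addi  $1, $3, 12  regs=(0,26,11,14,4)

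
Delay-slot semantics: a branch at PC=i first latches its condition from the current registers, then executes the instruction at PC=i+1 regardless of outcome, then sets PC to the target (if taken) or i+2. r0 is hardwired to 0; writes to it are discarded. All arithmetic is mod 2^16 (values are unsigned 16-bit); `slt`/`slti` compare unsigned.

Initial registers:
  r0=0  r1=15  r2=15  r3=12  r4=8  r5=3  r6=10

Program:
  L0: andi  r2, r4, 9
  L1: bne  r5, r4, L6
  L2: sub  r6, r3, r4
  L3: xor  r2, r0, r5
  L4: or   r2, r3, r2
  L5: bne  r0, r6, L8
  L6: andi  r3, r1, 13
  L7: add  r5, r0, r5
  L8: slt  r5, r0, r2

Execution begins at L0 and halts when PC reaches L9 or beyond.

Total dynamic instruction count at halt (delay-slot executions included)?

#0 andi  r2, r4, 9 ; 0/15/8/12/8/3/10
#1 bne  r5, r4, L6 ; 0/15/8/12/8/3/10 ; →target
#2 sub  r6, r3, r4 ; 0/15/8/12/8/3/4
#6 andi  r3, r1, 13 ; 0/15/8/13/8/3/4
#7 add  r5, r0, r5 ; 0/15/8/13/8/3/4
#8 slt  r5, r0, r2 ; 0/15/8/13/8/1/4

6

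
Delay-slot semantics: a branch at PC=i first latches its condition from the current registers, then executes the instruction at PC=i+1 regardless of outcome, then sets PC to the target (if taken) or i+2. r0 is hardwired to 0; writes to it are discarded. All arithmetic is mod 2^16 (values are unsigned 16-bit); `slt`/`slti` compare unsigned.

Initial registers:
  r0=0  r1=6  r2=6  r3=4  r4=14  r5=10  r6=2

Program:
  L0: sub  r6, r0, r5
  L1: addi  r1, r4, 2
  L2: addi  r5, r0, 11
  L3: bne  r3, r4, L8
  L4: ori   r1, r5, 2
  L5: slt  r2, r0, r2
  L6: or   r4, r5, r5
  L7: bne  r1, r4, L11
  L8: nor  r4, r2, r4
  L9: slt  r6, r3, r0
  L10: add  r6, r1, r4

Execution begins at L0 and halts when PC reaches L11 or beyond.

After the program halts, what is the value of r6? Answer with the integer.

65532

[0] sub  r6, r0, r5  →  {r0:0, r1:6, r2:6, r3:4, r4:14, r5:10, r6:65526}
[1] addi  r1, r4, 2  →  {r0:0, r1:16, r2:6, r3:4, r4:14, r5:10, r6:65526}
[2] addi  r5, r0, 11  →  {r0:0, r1:16, r2:6, r3:4, r4:14, r5:11, r6:65526}
[3] bne  r3, r4, L8  →  {r0:0, r1:16, r2:6, r3:4, r4:14, r5:11, r6:65526}  ⟨branch taken⟩
[4] ori   r1, r5, 2  →  {r0:0, r1:11, r2:6, r3:4, r4:14, r5:11, r6:65526}
[8] nor  r4, r2, r4  →  {r0:0, r1:11, r2:6, r3:4, r4:65521, r5:11, r6:65526}
[9] slt  r6, r3, r0  →  {r0:0, r1:11, r2:6, r3:4, r4:65521, r5:11, r6:0}
[10] add  r6, r1, r4  →  {r0:0, r1:11, r2:6, r3:4, r4:65521, r5:11, r6:65532}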